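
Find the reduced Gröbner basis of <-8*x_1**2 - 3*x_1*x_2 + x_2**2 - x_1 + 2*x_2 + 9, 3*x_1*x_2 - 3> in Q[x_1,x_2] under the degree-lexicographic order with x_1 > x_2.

f_1 = -8*x_1**2 - 3*x_1*x_2 + x_2**2 - x_1 + 2*x_2 + 9, LT = x_1**2.
f_2 = 3*x_1*x_2 - 3, LT = x_1*x_2.

S(f_1,f_2): lcm = x_1**2*x_2. S = 3/8*x_1*x_2**2 - 1/8*x_2**3 + 1/8*x_1*x_2 - 1/4*x_2**2 + x_1 - 9/8*x_2.
  leading term x_1*x_2**2: subtract (1/8*x_2)·f_2 from 3/8*x_1*x_2**2 - 1/8*x_2**3 + 1/8*x_1*x_2 - 1/4*x_2**2 + x_1 - 9/8*x_2 → -1/8*x_2**3 + 1/8*x_1*x_2 - 1/4*x_2**2 + x_1 - 3/4*x_2
  leading term x_2**3: no divisor's leading term divides it; move -1/8*x_2**3 to the remainder.
  leading term x_1*x_2: subtract (1/24)·f_2 from 1/8*x_1*x_2 - 1/4*x_2**2 + x_1 - 3/4*x_2 → -1/4*x_2**2 + x_1 - 3/4*x_2 + 1/8
  leading term x_2**2: no divisor's leading term divides it; move -1/4*x_2**2 to the remainder.
  leading term x_1: no divisor's leading term divides it; move x_1 to the remainder.
  leading term x_2: no divisor's leading term divides it; move -3/4*x_2 to the remainder.
  leading term 1: no divisor's leading term divides it; move 1/8 to the remainder.
  remainder -1/8*x_2**3 - 1/4*x_2**2 + x_1 - 3/4*x_2 + 1/8 ≠ 0; add g_3 = -1/8*x_2**3 - 1/4*x_2**2 + x_1 - 3/4*x_2 + 1/8 to the basis.

The other S-polynomials (S(f_1,g_3), S(f_2,g_3)) all reduce to 0 modulo the current basis, so we have a Gröbner basis.

G = {x_2**3 + 2*x_2**2 - 8*x_1 + 6*x_2 - 1, x_1**2 - 1/8*x_2**2 + 1/8*x_1 - 1/4*x_2 - 3/4, x_1*x_2 - 1}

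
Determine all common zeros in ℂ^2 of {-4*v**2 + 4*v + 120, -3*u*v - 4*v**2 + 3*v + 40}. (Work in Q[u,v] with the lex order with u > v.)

{(5, -5), (-43/9, 6)}

Compute a lex Gröbner basis by Buchberger's algorithm.
f_1 = -4*v**2 + 4*v + 120, LT = v**2.
f_2 = -3*u*v - 4*v**2 + 3*v + 40, LT = u*v.

S(f_1,f_2): lcm = u*v**2. S = -u*v - 30*u - 4/3*v**3 + v**2 + 40/3*v.
  leading term u*v: subtract (1/3)·f_2 from -u*v - 30*u - 4/3*v**3 + v**2 + 40/3*v → -30*u - 4/3*v**3 + 7/3*v**2 + 37/3*v - 40/3
  leading term u: no divisor's leading term divides it; move -30*u to the remainder.
  leading term v**3: subtract (1/3*v)·f_1 from -4/3*v**3 + 7/3*v**2 + 37/3*v - 40/3 → v**2 - 83/3*v - 40/3
  leading term v**2: subtract (-1/4)·f_1 from v**2 - 83/3*v - 40/3 → -80/3*v + 50/3
  leading term v: no divisor's leading term divides it; move -80/3*v to the remainder.
  leading term 1: no divisor's leading term divides it; move 50/3 to the remainder.
  remainder -30*u - 80/3*v + 50/3 ≠ 0; add h_3 = -30*u - 80/3*v + 50/3 to the basis.

The other S-polynomials (S(f_1,h_3), S(f_2,h_3)) all reduce to 0 modulo the current basis, so we have a Gröbner basis.
Inter-reduce: drop elements whose leading term is divisible by another's, tail-reduce, and make monic.
Reduced Gröbner basis: {u + 8/9*v - 5/9, v**2 - v - 30}.

A lex Gröbner basis eliminates variables successively. Here v**2 - v - 30 depends only on v, with roots {-5, 6}; lifting each root through the earlier basis elements recovers the full solutions.
  v = -5: the earlier basis element becomes u - 5 = 0, giving u = 5 — point (5, -5).
  v = 6: the earlier basis element becomes u + 43/9 = 0, giving u = -43/9 — point (-43/9, 6).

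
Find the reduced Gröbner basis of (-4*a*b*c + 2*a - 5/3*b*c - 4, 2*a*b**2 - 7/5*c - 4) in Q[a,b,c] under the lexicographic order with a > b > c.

Buchberger's algorithm terminates because the ascending chain of leading-term ideals stabilizes.

f_1 = -4*a*b*c + 2*a - 5/3*b*c - 4, LT = a*b*c.
f_2 = 2*a*b**2 - 7/5*c - 4, LT = a*b**2.

S(f_1,f_2): lcm = a*b**2*c. S = -1/2*a*b + 5/12*b**2*c + b + 7/10*c**2 + 2*c.
  leading term a*b: no divisor's leading term divides it; move -1/2*a*b to the remainder.
  leading term b**2*c: no divisor's leading term divides it; move 5/12*b**2*c to the remainder.
  leading term b: no divisor's leading term divides it; move b to the remainder.
  leading term c**2: no divisor's leading term divides it; move 7/10*c**2 to the remainder.
  leading term c: no divisor's leading term divides it; move 2*c to the remainder.
  remainder -1/2*a*b + 5/12*b**2*c + b + 7/10*c**2 + 2*c ≠ 0; add g_3 = -1/2*a*b + 5/12*b**2*c + b + 7/10*c**2 + 2*c to the basis.

S(f_1,g_3): lcm = a*b*c. S = -1/2*a + 5/6*b**2*c**2 + 29/12*b*c + 7/5*c**3 + 4*c**2 + 1.
  leading term a: no divisor's leading term divides it; move -1/2*a to the remainder.
  leading term b**2*c**2: no divisor's leading term divides it; move 5/6*b**2*c**2 to the remainder.
  leading term b*c: no divisor's leading term divides it; move 29/12*b*c to the remainder.
  leading term c**3: no divisor's leading term divides it; move 7/5*c**3 to the remainder.
  leading term c**2: no divisor's leading term divides it; move 4*c**2 to the remainder.
  leading term 1: no divisor's leading term divides it; move 1 to the remainder.
  remainder -1/2*a + 5/6*b**2*c**2 + 29/12*b*c + 7/5*c**3 + 4*c**2 + 1 ≠ 0; add g_4 = -1/2*a + 5/6*b**2*c**2 + 29/12*b*c + 7/5*c**3 + 4*c**2 + 1 to the basis.

S(f_2,g_3): lcm = a*b**2. S = 5/6*b**3*c + 2*b**2 + 7/5*b*c**2 + 4*b*c - 7/10*c - 2.
  leading term b**3*c: no divisor's leading term divides it; move 5/6*b**3*c to the remainder.
  leading term b**2: no divisor's leading term divides it; move 2*b**2 to the remainder.
  leading term b*c**2: no divisor's leading term divides it; move 7/5*b*c**2 to the remainder.
  leading term b*c: no divisor's leading term divides it; move 4*b*c to the remainder.
  leading term c: no divisor's leading term divides it; move -7/10*c to the remainder.
  leading term 1: no divisor's leading term divides it; move -2 to the remainder.
  remainder 5/6*b**3*c + 2*b**2 + 7/5*b*c**2 + 4*b*c - 7/10*c - 2 ≠ 0; add g_5 = 5/6*b**3*c + 2*b**2 + 7/5*b*c**2 + 4*b*c - 7/10*c - 2 to the basis.

The other S-polynomials (S(f_1,g_4), S(f_2,g_4), S(g_3,g_4), S(f_1,g_5), S(f_2,g_5), S(g_3,g_5), S(g_4,g_5)) all reduce to 0 modulo the current basis, so we have a Gröbner basis.
Inter-reduce: drop elements whose leading term is divisible by another's, tail-reduce, and make monic.

G = {a - 5/3*b**2*c**2 - 29/6*b*c - 14/5*c**3 - 8*c**2 - 2, b**3*c + 12/5*b**2 + 42/25*b*c**2 + 24/5*b*c - 21/25*c - 12/5}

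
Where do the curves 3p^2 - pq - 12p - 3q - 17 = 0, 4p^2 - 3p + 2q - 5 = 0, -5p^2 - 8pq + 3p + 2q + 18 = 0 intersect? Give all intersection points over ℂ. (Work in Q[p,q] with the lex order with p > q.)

{(-1, -1)}

Compute a lex Gröbner basis by Buchberger's algorithm.
f_1 = 3p^2 - pq - 12p - 3q - 17, LT = p^2.
f_2 = 4p^2 - 3p + 2q - 5, LT = p^2.
f_3 = -5p^2 - 8pq + 3p + 2q + 18, LT = p^2.

S(f_1,f_2): lcm = p^2. S = -1/3pq - 13/4p - 3/2q - 53/12.
  reduce S modulo (f_1, f_2, f_3):
  remainder -1/3pq - 13/4p - 3/2q - 53/12 ≠ 0; add h_4 = -1/3pq - 13/4p - 3/2q - 53/12 to the basis.

S(f_1,f_3): lcm = p^2. S = -29/15pq - 17/5p - 3/5q - 31/15.
  reduce S modulo (f_1, f_2, f_3, h_4):
  remainder 309/20p + 81/10q + 471/20 ≠ 0; add h_5 = 309/20p + 81/10q + 471/20 to the basis.

S(f_1,h_4): lcm = p^2q. S = -39/4p^2 - 1/3pq^2 - 17/2pq - 53/4p - q^2 - 17/3q.
  reduce S modulo (f_1, f_2, f_3, h_4, h_5):
  remainder 1/2q^2 + 1153/103q + 2203/206 ≠ 0; add h_6 = 1/2q^2 + 1153/103q + 2203/206 to the basis.

S(f_3,h_4): lcm = p^2q. S = -39/4p^2 + 8/5pq^2 - 51/10pq - 53/4p - 2/5q^2 - 18/5q.
  reduce S modulo (f_1, f_2, f_3, h_4, h_5, h_6):
  remainder 76398/515q + 76398/515 ≠ 0; add h_7 = 76398/515q + 76398/515 to the basis.

The other S-polynomials (S(f_2,f_3), S(f_2,h_4), S(f_1,h_5), S(f_2,h_5), S(f_3,h_5), S(h_4,h_5), S(f_1,h_6), S(f_2,h_6), S(f_3,h_6), S(h_4,h_6), S(h_5,h_6), S(f_1,h_7), S(f_2,h_7), S(f_3,h_7), S(h_4,h_7), S(h_5,h_7), S(h_6,h_7)) all reduce to 0 modulo the current basis, so we have a Gröbner basis.
Inter-reduce: drop elements whose leading term is divisible by another's, tail-reduce, and make monic.
Reduced Gröbner basis: {p + 1, q + 1}.

Since the basis is lex-ordered, q + 1 is univariate in q. Its roots are {-1}. Back-substituting each root into the other basis elements fixes the other coordinates.
  q = -1: the earlier basis element becomes p + 1 = 0, giving p = -1 — point (-1, -1).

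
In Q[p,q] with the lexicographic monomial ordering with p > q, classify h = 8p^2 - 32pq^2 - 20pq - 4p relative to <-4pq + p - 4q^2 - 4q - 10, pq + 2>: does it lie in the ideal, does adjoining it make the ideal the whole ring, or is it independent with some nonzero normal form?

8p^2 - 32pq^2 - 20pq - 4p is independent of I; its normal form modulo I is 48q^2 + 48q.

First compute the reduced Gröbner basis of I by Buchberger's algorithm.
f_1 = -4pq + p - 4q^2 - 4q - 10, LT = pq.
f_2 = pq + 2, LT = pq.

S(f_1,f_2): lcm = pq. S = -1/4p + q^2 + q + 1/2.
  leading term p: no divisor's leading term divides it; move -1/4p to the remainder.
  leading term q^2: no divisor's leading term divides it; move q^2 to the remainder.
  leading term q: no divisor's leading term divides it; move q to the remainder.
  leading term 1: no divisor's leading term divides it; move 1/2 to the remainder.
  remainder -1/4p + q^2 + q + 1/2 ≠ 0; add k_3 = -1/4p + q^2 + q + 1/2 to the basis.

S(f_1,k_3): lcm = pq. S = -1/4p + 4q^3 + 5q^2 + 3q + 5/2.
  leading term p: subtract (1)·k_3 from -1/4p + 4q^3 + 5q^2 + 3q + 5/2 → 4q^3 + 4q^2 + 2q + 2
  leading term q^3: no divisor's leading term divides it; move 4q^3 to the remainder.
  leading term q^2: no divisor's leading term divides it; move 4q^2 to the remainder.
  leading term q: no divisor's leading term divides it; move 2q to the remainder.
  leading term 1: no divisor's leading term divides it; move 2 to the remainder.
  remainder 4q^3 + 4q^2 + 2q + 2 ≠ 0; add k_4 = 4q^3 + 4q^2 + 2q + 2 to the basis.

The other S-polynomials (S(f_2,k_3), S(f_1,k_4), S(f_2,k_4), S(k_3,k_4)) all reduce to 0 modulo the current basis, so we have a Gröbner basis.
Inter-reduce: drop elements whose leading term is divisible by another's, tail-reduce, and make monic.
Reduced Gröbner basis: {p - 4q^2 - 4q - 2, q^3 + q^2 + 1/2q + 1/2}.
Label its elements g_1 = p - 4q^2 - 4q - 2, g_2 = q^3 + q^2 + 1/2q + 1/2.

Reduce h = 8p^2 - 32pq^2 - 20pq - 4p modulo G:
  leading term p^2: subtract (8p)·g_1 from 8p^2 - 32pq^2 - 20pq - 4p → 12pq + 12p
  leading term pq: subtract (12q)·g_1 from 12pq + 12p → 12p + 48q^3 + 48q^2 + 24q
  leading term p: subtract (12)·g_1 from 12p + 48q^3 + 48q^2 + 24q → 48q^3 + 96q^2 + 72q + 24
  leading term q^3: subtract (48)·g_2 from 48q^3 + 96q^2 + 72q + 24 → 48q^2 + 48q
  leading term q^2: no divisor's leading term divides it; move 48q^2 to the remainder.
  leading term q: no divisor's leading term divides it; move 48q to the remainder.
  normal form = 48q^2 + 48q.
The normal form is nonzero, so h ∉ I. Since h minus its normal form lies in I, I + (h) = I + (r) where r = 48q^2 + 48q; decide whether this ideal is the whole ring.
Run Buchberger on G together with r (pairs among the g_i already reduce to 0 since G is a Gröbner basis):
g_1 = p - 4q^2 - 4q - 2, LT = p.
g_2 = q^3 + q^2 + 1/2q + 1/2, LT = q^3.
r = 48q^2 + 48q, LT = q^2.

S(g_2,r): lcm = q^3. S = 1/2q + 1/2.
  leading term q: no divisor's leading term divides it; move 1/2q to the remainder.
  leading term 1: no divisor's leading term divides it; move 1/2 to the remainder.
  remainder 1/2q + 1/2 ≠ 0; add m_4 = 1/2q + 1/2 to the basis.

The other S-polynomials (S(g_1,g_2), S(g_1,r), S(g_1,m_4), S(g_2,m_4), S(r,m_4)) all reduce to 0 modulo the current basis, so we have a Gröbner basis.
Inter-reduce: drop elements whose leading term is divisible by another's, tail-reduce, and make monic.
Reduced Gröbner basis: {p - 2, q + 1}.
The reduced Gröbner basis of I + (h) is {p - 2, q + 1} ≠ {1}, a proper ideal, so the enlarged system stays consistent: h is independent of I, with normal form 48q^2 + 48q.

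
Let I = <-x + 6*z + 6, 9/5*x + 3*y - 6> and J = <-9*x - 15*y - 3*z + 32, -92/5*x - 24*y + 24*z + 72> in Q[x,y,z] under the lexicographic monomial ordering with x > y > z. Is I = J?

No, the ideals differ.

For a fixed monomial order, each ideal has a unique reduced Gröbner basis; comparing bases decides equality.
Buchberger on the first generating set:
f_1 = -x + 6*z + 6, LT = x.
f_2 = 9/5*x + 3*y - 6, LT = x.

S(f_1,f_2): lcm = x. S = -5/3*y - 6*z - 8/3.
  leading term y: no divisor's leading term divides it; move -5/3*y to the remainder.
  leading term z: no divisor's leading term divides it; move -6*z to the remainder.
  leading term 1: no divisor's leading term divides it; move -8/3 to the remainder.
  remainder -5/3*y - 6*z - 8/3 ≠ 0; add g_3 = -5/3*y - 6*z - 8/3 to the basis.

The other S-polynomials (S(f_1,g_3), S(f_2,g_3)) all reduce to 0 modulo the current basis, so we have a Gröbner basis.
Inter-reduce: drop elements whose leading term is divisible by another's, tail-reduce, and make monic.
Reduced Gröbner basis: {x - 6*z - 6, y + 18/5*z + 8/5}.

Buchberger on the second generating set:
h_1 = -9*x - 15*y - 3*z + 32, LT = x.
h_2 = -92/5*x - 24*y + 24*z + 72, LT = x.

S(h_1,h_2): lcm = x. S = 25/69*y + 113/69*z + 74/207.
  leading term y: no divisor's leading term divides it; move 25/69*y to the remainder.
  leading term z: no divisor's leading term divides it; move 113/69*z to the remainder.
  leading term 1: no divisor's leading term divides it; move 74/207 to the remainder.
  remainder 25/69*y + 113/69*z + 74/207 ≠ 0; add k_3 = 25/69*y + 113/69*z + 74/207 to the basis.

The other S-polynomials (S(h_1,k_3), S(h_2,k_3)) all reduce to 0 modulo the current basis, so we have a Gröbner basis.
Inter-reduce: drop elements whose leading term is divisible by another's, tail-reduce, and make monic.
Reduced Gröbner basis: {x - 36/5*z - 26/5, y + 113/25*z + 74/75}.

The bases are distinct; the ideals are different.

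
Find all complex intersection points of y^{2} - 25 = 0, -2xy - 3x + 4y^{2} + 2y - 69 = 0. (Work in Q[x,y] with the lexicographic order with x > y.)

{(-3, -5), (41/13, 5)}

Compute a lex Gröbner basis by Buchberger's algorithm.
f_1 = y^{2} - 25, LT = y^{2}.
f_2 = -2xy - 3x + 4y^{2} + 2y - 69, LT = xy.

S(f_1,f_2): lcm = xy^{2}. S = -\tfrac{3}{2}xy - 25x + 2y^{3} + y^{2} - \tfrac{69}{2}y.
  leading term xy: subtract (\tfrac{3}{4})·f_2 from -\tfrac{3}{2}xy - 25x + 2y^{3} + y^{2} - \tfrac{69}{2}y → -\tfrac{91}{4}x + 2y^{3} - 2y^{2} - 36y + \tfrac{207}{4}
  leading term x: no divisor's leading term divides it; move -\tfrac{91}{4}x to the remainder.
  leading term y^{3}: subtract (2y)·f_1 from 2y^{3} - 2y^{2} - 36y + \tfrac{207}{4} → -2y^{2} + 14y + \tfrac{207}{4}
  leading term y^{2}: subtract (-2)·f_1 from -2y^{2} + 14y + \tfrac{207}{4} → 14y + \tfrac{7}{4}
  leading term y: no divisor's leading term divides it; move 14y to the remainder.
  leading term 1: no divisor's leading term divides it; move \tfrac{7}{4} to the remainder.
  remainder -\tfrac{91}{4}x + 14y + \tfrac{7}{4} ≠ 0; add h_3 = -\tfrac{91}{4}x + 14y + \tfrac{7}{4} to the basis.

The other S-polynomials (S(f_1,h_3), S(f_2,h_3)) all reduce to 0 modulo the current basis, so we have a Gröbner basis.
Inter-reduce: drop elements whose leading term is divisible by another's, tail-reduce, and make monic.
Reduced Gröbner basis: {x - \tfrac{8}{13}y - \tfrac{1}{13}, y^{2} - 25}.

The lex basis is triangular: the last element involves only y. Solving y^{2} - 25 = 0 gives y ∈ {-5, 5}; substituting each value into the earlier elements determines the remaining variables.
  y = -5: the earlier basis element becomes x + 3 = 0, giving x = -3 — point (-3, -5).
  y = 5: the earlier basis element becomes x - \tfrac{41}{13} = 0, giving x = 41/13 — point (41/13, 5).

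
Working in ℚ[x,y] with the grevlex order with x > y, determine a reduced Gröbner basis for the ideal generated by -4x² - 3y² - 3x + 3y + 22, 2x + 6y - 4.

G = {y² - 20/13y, x + 3y - 2}

f_1 = -4x² - 3y² - 3x + 3y + 22, LT = x².
f_2 = 2x + 6y - 4, LT = x.

S(f_1,f_2): lcm = x². S = -3xy + ¾y² + 11/4x - ¾y - 11/2.
  reduce S modulo (f_1, f_2):
  remainder 39/4y² - 15y ≠ 0; add g_3 = 39/4y² - 15y to the basis.

The other S-polynomials (S(f_1,g_3), S(f_2,g_3)) all reduce to 0 modulo the current basis, so we have a Gröbner basis.
Inter-reduce: drop elements whose leading term is divisible by another's, tail-reduce, and make monic.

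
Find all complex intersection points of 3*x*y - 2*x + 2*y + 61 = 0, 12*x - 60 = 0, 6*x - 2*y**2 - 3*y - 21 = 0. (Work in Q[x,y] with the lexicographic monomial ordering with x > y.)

Compute a lex Gröbner basis by Buchberger's algorithm.
f_1 = 3*x*y - 2*x + 2*y + 61, LT = x*y.
f_2 = 12*x - 60, LT = x.
f_3 = 6*x - 2*y**2 - 3*y - 21, LT = x.

S(f_1,f_2): lcm = x*y. S = -2/3*x + 17/3*y + 61/3.
  reduce S modulo (f_1, f_2, f_3):
  remainder 17/3*y + 17 ≠ 0; add h_4 = 17/3*y + 17 to the basis.

The other S-polynomials (S(f_1,f_3), S(f_2,f_3), S(f_1,h_4), S(f_2,h_4), S(f_3,h_4)) all reduce to 0 modulo the current basis, so we have a Gröbner basis.
Inter-reduce: drop elements whose leading term is divisible by another's, tail-reduce, and make monic.
Reduced Gröbner basis: {x - 5, y + 3}.

Elimination: the polynomial y + 3 lies in the elimination ideal for y, so y ∈ {-3}. For each such y, the remaining basis elements (now univariate) give the rest of the solution.
  y = -3: the earlier basis element becomes x - 5 = 0, giving x = 5 — point (5, -3).

{(5, -3)}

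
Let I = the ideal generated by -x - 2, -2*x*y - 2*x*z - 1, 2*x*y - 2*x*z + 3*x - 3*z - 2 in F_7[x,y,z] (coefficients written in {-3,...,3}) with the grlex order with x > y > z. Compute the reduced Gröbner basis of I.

G = {x + 2, y - 3, z + 1}

f_1 = -x - 2, LT = x.
f_2 = -2*x*y - 2*x*z - 1, LT = x*y.
f_3 = 2*x*y - 2*x*z + 3*x - 3*z - 2, LT = x*y.

S(f_1,f_2): lcm = x*y. S = -x*z + 2*y + 3.
  leading term x*z: subtract (z)·f_1 from -x*z + 2*y + 3 → 2*y + 2*z + 3
  leading term y: no divisor's leading term divides it; move 2*y to the remainder.
  leading term z: no divisor's leading term divides it; move 2*z to the remainder.
  leading term 1: no divisor's leading term divides it; move 3 to the remainder.
  remainder 2*y + 2*z + 3 ≠ 0; add g_4 = 2*y + 2*z + 3 to the basis.

S(f_1,f_3): lcm = x*y. S = x*z + 2*x + 2*y - 2*z + 1.
  leading term x*z: subtract (-z)·f_1 from x*z + 2*x + 2*y - 2*z + 1 → 2*x + 2*y + 3*z + 1
  leading term x: subtract (-2)·f_1 from 2*x + 2*y + 3*z + 1 → 2*y + 3*z - 3
  leading term y: subtract (1)·g_4 from 2*y + 3*z - 3 → z + 1
  leading term z: no divisor's leading term divides it; move z to the remainder.
  leading term 1: no divisor's leading term divides it; move 1 to the remainder.
  remainder z + 1 ≠ 0; add g_5 = z + 1 to the basis.

The other S-polynomials (S(f_2,f_3), S(f_1,g_4), S(f_2,g_4), S(f_3,g_4), S(f_1,g_5), S(f_2,g_5), S(f_3,g_5), S(g_4,g_5)) all reduce to 0 modulo the current basis, so we have a Gröbner basis.
Inter-reduce: drop elements whose leading term is divisible by another's, tail-reduce, and make monic.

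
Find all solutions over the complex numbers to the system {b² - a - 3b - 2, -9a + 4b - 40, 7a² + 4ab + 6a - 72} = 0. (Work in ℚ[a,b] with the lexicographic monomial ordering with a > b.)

Compute a lex Gröbner basis by Buchberger's algorithm.
f_1 = -a + b² - 3b - 2, LT = a.
f_2 = -9a + 4b - 40, LT = a.
f_3 = 7a² + 4ab + 6a - 72, LT = a².

S(f_1,f_2): lcm = a. S = -b² + 31/9b - 22/9.
  leading term b²: no divisor's leading term divides it; move -b² to the remainder.
  leading term b: no divisor's leading term divides it; move 31/9b to the remainder.
  leading term 1: no divisor's leading term divides it; move -22/9 to the remainder.
  remainder -b² + 31/9b - 22/9 ≠ 0; add h_4 = -b² + 31/9b - 22/9 to the basis.

S(f_1,f_3): lcm = a². S = -ab² + 17/7ab + 8/7a + 72/7.
  leading term ab²: subtract (b²)·f_1 from -ab² + 17/7ab + 8/7a + 72/7 → 17/7ab + 8/7a - b⁴ + 3b³ + 2b² + 72/7
  leading term ab: subtract (-17/7b)·f_1 from 17/7ab + 8/7a - b⁴ + 3b³ + 2b² + 72/7 → 8/7a - b⁴ + 38/7b³ - 37/7b² - 34/7b + 72/7
  leading term a: subtract (-8/7)·f_1 from 8/7a - b⁴ + 38/7b³ - 37/7b² - 34/7b + 72/7 → -b⁴ + 38/7b³ - 29/7b² - 58/7b + 8
  leading term b⁴: subtract (b²)·h_4 from -b⁴ + 38/7b³ - 29/7b² - 58/7b + 8 → 125/63b³ - 107/63b² - 58/7b + 8
  leading term b³: subtract (-125/63b)·h_4 from 125/63b³ - 107/63b² - 58/7b + 8 → 416/81b² - 1064/81b + 8
  leading term b²: subtract (-416/81)·h_4 from 416/81b² - 1064/81b + 8 → 3320/729b - 3320/729
  leading term b: no divisor's leading term divides it; move 3320/729b to the remainder.
  leading term 1: no divisor's leading term divides it; move -3320/729 to the remainder.
  remainder 3320/729b - 3320/729 ≠ 0; add h_5 = 3320/729b - 3320/729 to the basis.

S(f_2,f_3): lcm = a². S = -64/63ab + 226/63a + 72/7.
  leading term ab: subtract (64/63b)·f_1 from -64/63ab + 226/63a + 72/7 → 226/63a - 64/63b³ + 64/21b² + 128/63b + 72/7
  leading term a: subtract (-226/63)·f_1 from 226/63a - 64/63b³ + 64/21b² + 128/63b + 72/7 → -64/63b³ + 418/63b² - 550/63b + 28/9
  leading term b³: subtract (64/63b)·h_4 from -64/63b³ + 418/63b² - 550/63b + 28/9 → 254/81b² - 506/81b + 28/9
  leading term b²: subtract (-254/81)·h_4 from 254/81b² - 506/81b + 28/9 → 3320/729b - 3320/729
  leading term b: subtract (1)·h_5 from 3320/729b - 3320/729 → 0
  remainder 0.

S(f_1,h_4): leading monomials are coprime, so the S-polynomial reduces to 0 (Buchberger's first criterion).
S(f_2,h_4): leading monomials are coprime, so the S-polynomial reduces to 0 (Buchberger's first criterion).
S(f_3,h_4): leading monomials are coprime, so the S-polynomial reduces to 0 (Buchberger's first criterion).
S(f_1,h_5): leading monomials are coprime, so the S-polynomial reduces to 0 (Buchberger's first criterion).
S(f_2,h_5): leading monomials are coprime, so the S-polynomial reduces to 0 (Buchberger's first criterion).
S(f_3,h_5): leading monomials are coprime, so the S-polynomial reduces to 0 (Buchberger's first criterion).
S(h_4,h_5): lcm = b². S = -22/9b + 22/9.
  leading term b: subtract (-891/1660)·h_5 from -22/9b + 22/9 → 0
  remainder 0.

Every S-polynomial of the final basis reduces to 0, so we have a Gröbner basis.
Inter-reduce: drop elements whose leading term is divisible by another's, tail-reduce, and make monic.
Reduced Gröbner basis: {a + 4, b - 1}.

A lex Gröbner basis eliminates variables successively. Here b - 1 depends only on b, with roots {1}; lifting each root through the earlier basis elements recovers the full solutions.
  b = 1: the earlier basis element becomes a + 4 = 0, giving a = -4 — point (-4, 1).
Check: every point annihilates each of the original generators.

{(-4, 1)}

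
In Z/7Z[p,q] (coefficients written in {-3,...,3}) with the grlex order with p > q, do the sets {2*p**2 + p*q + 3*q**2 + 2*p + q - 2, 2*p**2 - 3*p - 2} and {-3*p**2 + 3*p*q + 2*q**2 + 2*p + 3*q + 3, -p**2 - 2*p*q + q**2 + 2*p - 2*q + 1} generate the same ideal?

Yes, the ideals are equal.

For a fixed monomial order, each ideal has a unique reduced Gröbner basis; comparing bases decides equality.
Buchberger on the first generating set:
f_1 = 2*p**2 + p*q + 3*q**2 + 2*p + q - 2, LT = p**2.
f_2 = 2*p**2 - 3*p - 2, LT = p**2.

S(f_1,f_2): lcm = p**2. S = -3*p*q - 2*q**2 - p - 3*q.
  leading term p*q: no divisor's leading term divides it; move -3*p*q to the remainder.
  leading term q**2: no divisor's leading term divides it; move -2*q**2 to the remainder.
  leading term p: no divisor's leading term divides it; move -p to the remainder.
  leading term q: no divisor's leading term divides it; move -3*q to the remainder.
  remainder -3*p*q - 2*q**2 - p - 3*q ≠ 0; add g_3 = -3*p*q - 2*q**2 - p - 3*q to the basis.

S(f_1,g_3): lcm = p**2*q. S = p*q**2 - 2*q**3 + 2*p**2 - 3*q**2 - q.
  leading term p*q**2: subtract (2*q)·g_3 from p*q**2 - 2*q**3 + 2*p**2 - 3*q**2 - q → 2*q**3 + 2*p**2 + 2*p*q + 3*q**2 - q
  leading term q**3: no divisor's leading term divides it; move 2*q**3 to the remainder.
  leading term p**2: subtract (1)·f_1 from 2*p**2 + 2*p*q + 3*q**2 - q → p*q - 2*p - 2*q + 2
  leading term p*q: subtract (2)·g_3 from p*q - 2*p - 2*q + 2 → -3*q**2 - 3*q + 2
  leading term q**2: no divisor's leading term divides it; move -3*q**2 to the remainder.
  leading term q: no divisor's leading term divides it; move -3*q to the remainder.
  leading term 1: no divisor's leading term divides it; move 2 to the remainder.
  remainder 2*q**3 - 3*q**2 - 3*q + 2 ≠ 0; add g_4 = 2*q**3 - 3*q**2 - 3*q + 2 to the basis.

The other S-polynomials (S(f_2,g_3), S(f_1,g_4), S(f_2,g_4), S(g_3,g_4)) all reduce to 0 modulo the current basis, so we have a Gröbner basis.
Inter-reduce: drop elements whose leading term is divisible by another's, tail-reduce, and make monic.
Reduced Gröbner basis: {q**3 + 2*q**2 + 2*q + 1, p**2 + 2*p - 1, p*q + 3*q**2 - 2*p + q}.

Buchberger on the second generating set:
h_1 = -3*p**2 + 3*p*q + 2*q**2 + 2*p + 3*q + 3, LT = p**2.
h_2 = -p**2 - 2*p*q + q**2 + 2*p - 2*q + 1, LT = p**2.

S(h_1,h_2): lcm = p**2. S = -3*p*q - 2*q**2 - p - 3*q.
  leading term p*q: no divisor's leading term divides it; move -3*p*q to the remainder.
  leading term q**2: no divisor's leading term divides it; move -2*q**2 to the remainder.
  leading term p: no divisor's leading term divides it; move -p to the remainder.
  leading term q: no divisor's leading term divides it; move -3*q to the remainder.
  remainder -3*p*q - 2*q**2 - p - 3*q ≠ 0; add k_3 = -3*p*q - 2*q**2 - p - 3*q to the basis.

S(h_1,k_3): lcm = p**2*q. S = 3*p*q**2 - 3*q**3 + 2*p**2 + 3*p*q - q**2 - q.
  leading term p*q**2: subtract (-q)·k_3 from 3*p*q**2 - 3*q**3 + 2*p**2 + 3*p*q - q**2 - q → 2*q**3 + 2*p**2 + 2*p*q + 3*q**2 - q
  leading term q**3: no divisor's leading term divides it; move 2*q**3 to the remainder.
  leading term p**2: subtract (-3)·h_1 from 2*p**2 + 2*p*q + 3*q**2 - q → -3*p*q + 2*q**2 - p + q + 2
  leading term p*q: subtract (1)·k_3 from -3*p*q + 2*q**2 - p + q + 2 → -3*q**2 - 3*q + 2
  leading term q**2: no divisor's leading term divides it; move -3*q**2 to the remainder.
  leading term q: no divisor's leading term divides it; move -3*q to the remainder.
  leading term 1: no divisor's leading term divides it; move 2 to the remainder.
  remainder 2*q**3 - 3*q**2 - 3*q + 2 ≠ 0; add k_4 = 2*q**3 - 3*q**2 - 3*q + 2 to the basis.

The other S-polynomials (S(h_2,k_3), S(h_1,k_4), S(h_2,k_4), S(k_3,k_4)) all reduce to 0 modulo the current basis, so we have a Gröbner basis.
Inter-reduce: drop elements whose leading term is divisible by another's, tail-reduce, and make monic.
Reduced Gröbner basis: {q**3 + 2*q**2 + 2*q + 1, p**2 + 2*p - 1, p*q + 3*q**2 - 2*p + q}.

The two bases agree; hence the ideals are identical.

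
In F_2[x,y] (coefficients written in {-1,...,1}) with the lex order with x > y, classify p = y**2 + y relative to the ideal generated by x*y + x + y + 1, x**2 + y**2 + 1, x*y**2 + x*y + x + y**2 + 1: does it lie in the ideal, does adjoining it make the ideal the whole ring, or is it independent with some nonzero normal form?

First compute the reduced Gröbner basis of I by Buchberger's algorithm.
f_1 = x*y + x + y + 1, LT = x*y.
f_2 = x**2 + y**2 + 1, LT = x**2.
f_3 = x*y**2 + x*y + x + y**2 + 1, LT = x*y**2.

S(f_1,f_2): lcm = x**2*y. S = x**2 + x*y + x + y**3 + y.
  leading term x**2: subtract (1)·f_2 from x**2 + x*y + x + y**3 + y → x*y + x + y**3 + y**2 + y + 1
  leading term x*y: subtract (1)·f_1 from x*y + x + y**3 + y**2 + y + 1 → y**3 + y**2
  leading term y**3: no divisor's leading term divides it; move y**3 to the remainder.
  leading term y**2: no divisor's leading term divides it; move y**2 to the remainder.
  remainder y**3 + y**2 ≠ 0; add h_4 = y**3 + y**2 to the basis.

S(f_1,f_3): lcm = x*y**2. S = x + y + 1.
  leading term x: no divisor's leading term divides it; move x to the remainder.
  leading term y: no divisor's leading term divides it; move y to the remainder.
  leading term 1: no divisor's leading term divides it; move 1 to the remainder.
  remainder x + y + 1 ≠ 0; add h_5 = x + y + 1 to the basis.

S(f_2,f_3): lcm = x**2*y**2. S = x**2*y + x**2 + x*y**2 + x + y**4 + y**2.
  leading term x**2*y: subtract (x)·f_1 from x**2*y + x**2 + x*y**2 + x + y**4 + y**2 → x*y**2 + x*y + y**4 + y**2
  leading term x*y**2: subtract (y)·f_1 from x*y**2 + x*y + y**4 + y**2 → y**4 + y
  leading term y**4: subtract (y)·h_4 from y**4 + y → y**3 + y
  leading term y**3: subtract (1)·h_4 from y**3 + y → y**2 + y
  leading term y**2: no divisor's leading term divides it; move y**2 to the remainder.
  leading term y: no divisor's leading term divides it; move y to the remainder.
  remainder y**2 + y ≠ 0; add h_6 = y**2 + y to the basis.

The other S-polynomials (S(f_1,h_4), S(f_2,h_4), S(f_3,h_4), S(f_1,h_5), S(f_2,h_5), S(f_3,h_5), S(h_4,h_5), S(f_1,h_6), S(f_2,h_6), S(f_3,h_6), S(h_4,h_6), S(h_5,h_6)) all reduce to 0 modulo the current basis, so we have a Gröbner basis.
Inter-reduce: drop elements whose leading term is divisible by another's, tail-reduce, and make monic.
Reduced Gröbner basis: {x + y + 1, y**2 + y}.
Label its elements g_1 = x + y + 1, g_2 = y**2 + y.

Reduce p = y**2 + y modulo G:
  leading term y**2: subtract (1)·g_2 from y**2 + y → 0
  normal form = 0.
Since the normal form is 0, p ∈ I.

y**2 + y lies in I (it reduces to 0).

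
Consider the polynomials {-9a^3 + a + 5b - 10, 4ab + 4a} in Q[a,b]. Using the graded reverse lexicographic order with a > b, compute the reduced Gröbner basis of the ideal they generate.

The reduced Gröbner basis is the canonical form of the ideal for this ordering.

f_1 = -9a^3 + a + 5b - 10, LT = a^3.
f_2 = 4ab + 4a, LT = ab.

S(f_1,f_2): lcm = a^3b. S = -a^3 - 1/9ab - 5/9b^2 + 10/9b.
  reduce S modulo (f_1, f_2):
  remainder -5/9b^2 + 5/9b + 10/9 ≠ 0; add g_3 = -5/9b^2 + 5/9b + 10/9 to the basis.

The other S-polynomials (S(f_1,g_3), S(f_2,g_3)) all reduce to 0 modulo the current basis, so we have a Gröbner basis.

G = {a^3 - 1/9a - 5/9b + 10/9, ab + a, b^2 - b - 2}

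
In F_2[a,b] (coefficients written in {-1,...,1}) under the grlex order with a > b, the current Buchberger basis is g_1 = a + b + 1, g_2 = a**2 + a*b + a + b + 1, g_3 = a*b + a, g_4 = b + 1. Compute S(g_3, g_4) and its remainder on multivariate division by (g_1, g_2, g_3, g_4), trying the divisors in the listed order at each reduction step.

lcm(LM(g_3), LM(g_4)) = a*b.
S = (lcm/LT(g_3))·g_3 − (lcm/LT(g_4))·g_4 = 0.
Reduce S modulo (g_1, g_2, g_3, g_4) in that order:
The remainder is 0, so this S-polynomial contributes no new basis element.

S(g_3, g_4) = 0; remainder on division = 0.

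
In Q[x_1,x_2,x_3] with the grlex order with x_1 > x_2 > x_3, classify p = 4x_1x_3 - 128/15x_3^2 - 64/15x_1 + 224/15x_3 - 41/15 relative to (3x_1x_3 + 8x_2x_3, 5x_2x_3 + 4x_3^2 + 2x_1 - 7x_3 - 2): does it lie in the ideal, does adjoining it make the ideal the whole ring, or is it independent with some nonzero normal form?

First compute the reduced Gröbner basis of I by Buchberger's algorithm.
f_1 = 3x_1x_3 + 8x_2x_3, LT = x_1x_3.
f_2 = 5x_2x_3 + 4x_3^2 + 2x_1 - 7x_3 - 2, LT = x_2x_3.

S(f_1,f_2): lcm = x_1x_2x_3. S = -4/5x_1x_3^2 + 8/3x_2^2x_3 - 2/5x_1^2 + 7/5x_1x_3 + 2/5x_1.
  leading term x_1x_3^2: subtract (-4/15x_3)·f_1 from -4/5x_1x_3^2 + 8/3x_2^2x_3 - 2/5x_1^2 + 7/5x_1x_3 + 2/5x_1 → 8/3x_2^2x_3 + 32/15x_2x_3^2 - 2/5x_1^2 + 7/5x_1x_3 + 2/5x_1
  leading term x_2^2x_3: subtract (8/15x_2)·f_2 from 8/3x_2^2x_3 + 32/15x_2x_3^2 - 2/5x_1^2 + 7/5x_1x_3 + 2/5x_1 → -2/5x_1^2 - 16/15x_1x_2 + 7/5x_1x_3 + 56/15x_2x_3 + 2/5x_1 + 16/15x_2
  leading term x_1^2: no divisor's leading term divides it; move -2/5x_1^2 to the remainder.
  leading term x_1x_2: no divisor's leading term divides it; move -16/15x_1x_2 to the remainder.
  leading term x_1x_3: subtract (7/15)·f_1 from 7/5x_1x_3 + 56/15x_2x_3 + 2/5x_1 + 16/15x_2 → 2/5x_1 + 16/15x_2
  leading term x_1: no divisor's leading term divides it; move 2/5x_1 to the remainder.
  leading term x_2: no divisor's leading term divides it; move 16/15x_2 to the remainder.
  remainder -2/5x_1^2 - 16/15x_1x_2 + 2/5x_1 + 16/15x_2 ≠ 0; add h_3 = -2/5x_1^2 - 16/15x_1x_2 + 2/5x_1 + 16/15x_2 to the basis.

The other S-polynomials (S(f_1,h_3), S(f_2,h_3)) all reduce to 0 modulo the current basis, so we have a Gröbner basis.
Inter-reduce: drop elements whose leading term is divisible by another's, tail-reduce, and make monic.
Reduced Gröbner basis: {x_1^2 + 8/3x_1x_2 - x_1 - 8/3x_2, x_1x_3 - 32/15x_3^2 - 16/15x_1 + 56/15x_3 + 16/15, x_2x_3 + 4/5x_3^2 + 2/5x_1 - 7/5x_3 - 2/5}.
Label its elements g_1 = x_1^2 + 8/3x_1x_2 - x_1 - 8/3x_2, g_2 = x_1x_3 - 32/15x_3^2 - 16/15x_1 + 56/15x_3 + 16/15, g_3 = x_2x_3 + 4/5x_3^2 + 2/5x_1 - 7/5x_3 - 2/5.

Reduce p = 4x_1x_3 - 128/15x_3^2 - 64/15x_1 + 224/15x_3 - 41/15 modulo G:
  leading term x_1x_3: subtract (4)·g_2 from 4x_1x_3 - 128/15x_3^2 - 64/15x_1 + 224/15x_3 - 41/15 → -7
  leading term 1: no divisor's leading term divides it; move -7 to the remainder.
  normal form = -7.
The normal form is nonzero, so p ∉ I. Since p minus its normal form lies in I, I + (p) = I + (r) where r = -7; decide whether this ideal is the whole ring.
Here r = -7 is a nonzero constant, hence a unit: 1 ∈ I + (p), the Gröbner basis of I + (p) is {1}, and the enlarged system has no common solution — adjoining p is inconsistent.

The remainder on division by a Gröbner basis is unique — it is the normal form.

Adjoining 4x_1x_3 - 128/15x_3^2 - 64/15x_1 + 224/15x_3 - 41/15 makes the ideal the whole ring: the system is inconsistent.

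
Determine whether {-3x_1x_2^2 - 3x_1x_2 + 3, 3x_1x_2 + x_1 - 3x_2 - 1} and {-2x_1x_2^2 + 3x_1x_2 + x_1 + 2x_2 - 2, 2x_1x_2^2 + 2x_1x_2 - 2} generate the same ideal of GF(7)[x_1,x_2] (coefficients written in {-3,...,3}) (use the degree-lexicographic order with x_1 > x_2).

No, the ideals differ.

For a fixed monomial order, each ideal has a unique reduced Gröbner basis; comparing bases decides equality.
Buchberger on the first generating set:
f_1 = -3x_1x_2^2 - 3x_1x_2 + 3, LT = x_1x_2^2.
f_2 = 3x_1x_2 + x_1 - 3x_2 - 1, LT = x_1x_2.

S(f_1,f_2): lcm = x_1x_2^2. S = 3x_1x_2 + x_2^2 - 2x_2 - 1.
  reduce S modulo (f_1, f_2):
  remainder x_2^2 - x_1 + x_2 ≠ 0; add g_3 = x_2^2 - x_1 + x_2 to the basis.

S(f_1,g_3): lcm = x_1x_2^2. S = x_1^2 - 1.
  reduce S modulo (f_1, f_2, g_3):
  remainder x_1^2 - 1 ≠ 0; add g_4 = x_1^2 - 1 to the basis.

The other S-polynomials (S(f_2,g_3), S(f_1,g_4), S(f_2,g_4), S(g_3,g_4)) all reduce to 0 modulo the current basis, so we have a Gröbner basis.
Inter-reduce: drop elements whose leading term is divisible by another's, tail-reduce, and make monic.
Reduced Gröbner basis: {x_1^2 - 1, x_1x_2 - 2x_1 - x_2 + 2, x_2^2 - x_1 + x_2}.

Buchberger on the second generating set:
h_1 = -2x_1x_2^2 + 3x_1x_2 + x_1 + 2x_2 - 2, LT = x_1x_2^2.
h_2 = 2x_1x_2^2 + 2x_1x_2 - 2, LT = x_1x_2^2.

S(h_1,h_2): lcm = x_1x_2^2. S = x_1x_2 + 3x_1 - x_2 + 2.
  reduce S modulo (h_1, h_2):
  remainder x_1x_2 + 3x_1 - x_2 + 2 ≠ 0; add k_3 = x_1x_2 + 3x_1 - x_2 + 2 to the basis.

S(h_1,k_3): lcm = x_1x_2^2. S = -x_1x_2 + x_2^2 + 3x_1 - 3x_2 + 1.
  reduce S modulo (h_1, h_2, k_3):
  remainder x_2^2 - x_1 + 3x_2 + 3 ≠ 0; add k_4 = x_2^2 - x_1 + 3x_2 + 3 to the basis.

S(h_1,k_4): lcm = x_1x_2^2. S = x_1^2 - x_1x_2 - x_2 + 1.
  reduce S modulo (h_1, h_2, k_3, k_4):
  remainder x_1^2 + 3x_1 - 2x_2 + 3 ≠ 0; add k_5 = x_1^2 + 3x_1 - 2x_2 + 3 to the basis.

The other S-polynomials (S(h_2,k_3), S(h_2,k_4), S(k_3,k_4), S(h_1,k_5), S(h_2,k_5), S(k_3,k_5), S(k_4,k_5)) all reduce to 0 modulo the current basis, so we have a Gröbner basis.
Inter-reduce: drop elements whose leading term is divisible by another's, tail-reduce, and make monic.
Reduced Gröbner basis: {x_1^2 + 3x_1 - 2x_2 + 3, x_1x_2 + 3x_1 - x_2 + 2, x_2^2 - x_1 + 3x_2 + 3}.

These differ, so the ideals are not equal.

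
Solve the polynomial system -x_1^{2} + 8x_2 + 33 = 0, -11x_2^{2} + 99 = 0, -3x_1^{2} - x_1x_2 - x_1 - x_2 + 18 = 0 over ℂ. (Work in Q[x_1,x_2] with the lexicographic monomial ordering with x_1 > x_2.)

Compute a lex Gröbner basis by Buchberger's algorithm.
f_1 = -x_1^{2} + 8x_2 + 33, LT = x_1^{2}.
f_2 = -11x_2^{2} + 99, LT = x_2^{2}.
f_3 = -3x_1^{2} - x_1x_2 - x_1 - x_2 + 18, LT = x_1^{2}.

S(f_1,f_3): lcm = x_1^{2}. S = -\tfrac{1}{3}x_1x_2 - \tfrac{1}{3}x_1 - \tfrac{25}{3}x_2 - 27.
  reduce S modulo (f_1, f_2, f_3):
  remainder -\tfrac{1}{3}x_1x_2 - \tfrac{1}{3}x_1 - \tfrac{25}{3}x_2 - 27 ≠ 0; add h_4 = -\tfrac{1}{3}x_1x_2 - \tfrac{1}{3}x_1 - \tfrac{25}{3}x_2 - 27 to the basis.

S(f_1,h_4): lcm = x_1^{2}x_2. S = -x_1^{2} - 25x_1x_2 - 81x_1 - 8x_2^{2} - 33x_2.
  reduce S modulo (f_1, f_2, f_3, h_4):
  remainder -56x_1 + 584x_2 + 1920 ≠ 0; add h_5 = -56x_1 + 584x_2 + 1920 to the basis.

S(f_2,h_4): lcm = x_1x_2^{2}. S = -x_1x_2 - 9x_1 - 25x_2^{2} - 81x_2.
  reduce S modulo (f_1, f_2, f_3, h_4, h_5):
  remainder -\tfrac{976}{7}x_2 - \tfrac{2928}{7} ≠ 0; add h_6 = -\tfrac{976}{7}x_2 - \tfrac{2928}{7} to the basis.

The other S-polynomials (S(f_1,f_2), S(f_2,f_3), S(f_3,h_4), S(f_1,h_5), S(f_2,h_5), S(f_3,h_5), S(h_4,h_5), S(f_1,h_6), S(f_2,h_6), S(f_3,h_6), S(h_4,h_6), S(h_5,h_6)) all reduce to 0 modulo the current basis, so we have a Gröbner basis.
Inter-reduce: drop elements whose leading term is divisible by another's, tail-reduce, and make monic.
Reduced Gröbner basis: {x_1 - 3, x_2 + 3}.

The lex basis is triangular: the last element involves only x_2. Solving x_2 + 3 = 0 gives x_2 ∈ {-3}; substituting each value into the earlier elements determines the remaining variables.
  x_2 = -3: the earlier basis element becomes x_1 - 3 = 0, giving x_1 = 3 — point (3, -3).

{(3, -3)}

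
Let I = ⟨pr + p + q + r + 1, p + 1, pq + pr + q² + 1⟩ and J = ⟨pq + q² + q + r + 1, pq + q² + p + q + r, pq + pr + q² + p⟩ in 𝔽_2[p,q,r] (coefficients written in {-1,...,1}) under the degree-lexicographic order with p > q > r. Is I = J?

Yes, the ideals are equal.

Two ideals are equal iff their reduced Gröbner bases coincide (the reduced basis is unique for a fixed ordering).
Buchberger on the first generating set:
f_1 = pr + p + q + r + 1, LT = pr.
f_2 = p + 1, LT = p.
f_3 = pq + pr + q² + 1, LT = pq.

S(f_1,f_2): lcm = pr. S = p + q + 1.
  reduce S modulo (f_1, f_2, f_3):
  remainder q ≠ 0; add g_4 = q to the basis.

S(f_1,f_3): lcm = pqr. S = pr² + q²r + pq + q² + qr + q + r.
  reduce S modulo (f_1, f_2, f_3, g_4):
  remainder r² + r ≠ 0; add g_5 = r² + r to the basis.

S(f_2,f_3): lcm = pq. S = pr + q² + q + 1.
  reduce S modulo (f_1, f_2, f_3, g_4, g_5):
  remainder r + 1 ≠ 0; add g_6 = r + 1 to the basis.

The other S-polynomials (S(f_1,g_4), S(f_2,g_4), S(f_3,g_4), S(f_1,g_5), S(f_2,g_5), S(f_3,g_5), S(g_4,g_5), S(f_1,g_6), S(f_2,g_6), S(f_3,g_6), S(g_4,g_6), S(g_5,g_6)) all reduce to 0 modulo the current basis, so we have a Gröbner basis.
Inter-reduce: drop elements whose leading term is divisible by another's, tail-reduce, and make monic.
Reduced Gröbner basis: {p + 1, q, r + 1}.

Buchberger on the second generating set:
h_1 = pq + q² + q + r + 1, LT = pq.
h_2 = pq + q² + p + q + r, LT = pq.
h_3 = pq + pr + q² + p, LT = pq.

S(h_1,h_2): lcm = pq. S = p + 1.
  reduce S modulo (h_1, h_2, h_3):
  remainder p + 1 ≠ 0; add k_4 = p + 1 to the basis.

S(h_1,h_3): lcm = pq. S = pr + p + q + r + 1.
  reduce S modulo (h_1, h_2, h_3, k_4):
  remainder q ≠ 0; add k_5 = q to the basis.

S(h_1,k_4): lcm = pq. S = q² + r + 1.
  reduce S modulo (h_1, h_2, h_3, k_4, k_5):
  remainder r + 1 ≠ 0; add k_6 = r + 1 to the basis.

The other S-polynomials (S(h_2,h_3), S(h_2,k_4), S(h_3,k_4), S(h_1,k_5), S(h_2,k_5), S(h_3,k_5), S(k_4,k_5), S(h_1,k_6), S(h_2,k_6), S(h_3,k_6), S(k_4,k_6), S(k_5,k_6)) all reduce to 0 modulo the current basis, so we have a Gröbner basis.
Inter-reduce: drop elements whose leading term is divisible by another's, tail-reduce, and make monic.
Reduced Gröbner basis: {p + 1, q, r + 1}.

These coincide, so the ideals are equal.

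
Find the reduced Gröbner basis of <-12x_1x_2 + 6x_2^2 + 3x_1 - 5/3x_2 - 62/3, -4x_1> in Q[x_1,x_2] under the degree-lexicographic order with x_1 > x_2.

f_1 = -12x_1x_2 + 6x_2^2 + 3x_1 - 5/3x_2 - 62/3, LT = x_1x_2.
f_2 = -4x_1, LT = x_1.

S(f_1,f_2): lcm = x_1x_2. S = -1/2x_2^2 - 1/4x_1 + 5/36x_2 + 31/18.
  reduce S modulo (f_1, f_2):
  remainder -1/2x_2^2 + 5/36x_2 + 31/18 ≠ 0; add g_3 = -1/2x_2^2 + 5/36x_2 + 31/18 to the basis.

The other S-polynomials (S(f_1,g_3), S(f_2,g_3)) all reduce to 0 modulo the current basis, so we have a Gröbner basis.
Inter-reduce: drop elements whose leading term is divisible by another's, tail-reduce, and make monic.

G = {x_2^2 - 5/18x_2 - 31/9, x_1}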